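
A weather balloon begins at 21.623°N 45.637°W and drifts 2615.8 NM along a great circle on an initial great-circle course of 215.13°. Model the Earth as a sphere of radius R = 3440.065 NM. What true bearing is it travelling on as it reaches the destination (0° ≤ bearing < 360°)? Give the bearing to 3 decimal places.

final bearing 213.610°

The arc subtends δ = 2615.8/3440.065 = 0.760393 rad at the centre.
Start latitude φ₁ = 0.377393 rad; initial bearing θ = 3.754727 rad.
Applying the spherical law of cosines for sides, sin φ₂ = sin φ₁ cos δ + cos φ₁ sin δ cos θ = -0.256999, so φ₂ = -14.892°.
For the longitude increment, Δλ = atan2( sin θ sin δ cos φ₁, cos δ − sin φ₁ sin φ₂ ) = atan2(-0.368684, 0.819269) = -24.228°.
Hence λ₂ = -45.637° + -24.228° = -69.865°.
The forward bearing on arrival equals the back-azimuth from the destination plus 180°.
Back-azimuth from P₂ (-14.892°, -69.865°) to P₁ (21.623°, -45.637°), with Δλ' = λ₁ − λ₂ = 24.228°: atan2( sin Δλ' cos φ₁ , cos φ₂ sin φ₁ − sin φ₂ cos φ₁ cos Δλ' ) = 33.610°.
Final bearing = (33.610° + 180°) mod 360° = 213.610°.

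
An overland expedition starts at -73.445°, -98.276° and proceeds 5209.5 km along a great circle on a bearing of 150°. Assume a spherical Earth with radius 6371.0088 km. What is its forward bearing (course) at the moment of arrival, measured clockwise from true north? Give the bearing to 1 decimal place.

The arc subtends δ = 5209.5/6371.0088 = 0.817688 rad at the centre.
Converting: φ₁ = -1.281857 rad, θ = 2.617994 rad.
sin φ₂ = sin φ₁ cos δ + cos φ₁ sin δ cos θ = (-0.958547)(0.683909) + (0.284936)(0.729567)(-0.866025) = -0.835588
φ₂ = asin(-0.835588) = -0.989203 rad = -56.677°.
For the longitude increment, Δλ = atan2( sin θ sin δ cos φ₁, cos δ − sin φ₁ sin φ₂ ) = atan2(0.103940, -0.117041) = 138.393°.
λ₂ = λ₁ + Δλ = 40.117°.
The forward bearing on arrival equals the back-azimuth from the destination plus 180°.
Back-azimuth from P₂ (-56.7°, 40.1°) to P₁ (-73.4°, -98.3°), with Δλ' = λ₁ − λ₂ = -138.4°: atan2( sin Δλ' cos φ₁ , cos φ₂ sin φ₁ − sin φ₂ cos φ₁ cos Δλ' ) = 195.0°.
Final bearing = (195.0° + 180°) mod 360° = 15.0°.

final bearing 15.0°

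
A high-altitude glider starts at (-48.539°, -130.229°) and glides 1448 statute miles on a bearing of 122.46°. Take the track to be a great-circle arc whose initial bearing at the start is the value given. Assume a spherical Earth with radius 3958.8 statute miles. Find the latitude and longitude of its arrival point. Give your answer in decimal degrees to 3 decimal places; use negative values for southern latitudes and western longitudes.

Angular distance δ = d/R = 1448 / 3958.8 = 0.365767 rad.
Start latitude φ₁ = -0.847165 rad; initial bearing θ = 2.137330 rad.
sin φ₂ = sin φ₁ cos δ + cos φ₁ sin δ cos θ = (-0.749407)(0.933850) + (0.662110)(0.357666)(-0.536711) = -0.826934
φ₂ = asin(-0.826934) = -0.973633 rad = -55.785°.
Δλ = atan2( sin θ sin δ cos φ₁ , cos δ − sin φ₁ sin φ₂ ) = atan2(0.199816, 0.314140) = 0.566522 rad = 32.459°.
Hence λ₂ = -130.229° + 32.459° = -97.770°.

latitude -55.785°, longitude -97.770°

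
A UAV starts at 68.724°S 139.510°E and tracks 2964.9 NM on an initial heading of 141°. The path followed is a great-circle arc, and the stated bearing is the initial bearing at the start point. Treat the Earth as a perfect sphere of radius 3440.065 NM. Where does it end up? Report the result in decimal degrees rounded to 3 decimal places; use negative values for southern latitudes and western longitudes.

latitude -55.155°, longitude -97.217°

The arc subtends δ = 2964.9/3440.065 = 0.861873 rad at the centre.
Start latitude φ₁ = -1.199460 rad; initial bearing θ = 2.460914 rad.
Destination latitude: φ₂ = arcsin( sin φ₁ cos δ + cos φ₁ sin δ cos θ ) = arcsin(-0.820698) = -55.155°.
For the longitude increment, Δλ = atan2( sin θ sin δ cos φ₁, cos δ − sin φ₁ sin φ₂ ) = atan2(0.173337, -0.113746) = 123.273°.
λ₂ = 139.510° + 123.273° = 262.783°, normalized to (−180°, 180°] → -97.217°.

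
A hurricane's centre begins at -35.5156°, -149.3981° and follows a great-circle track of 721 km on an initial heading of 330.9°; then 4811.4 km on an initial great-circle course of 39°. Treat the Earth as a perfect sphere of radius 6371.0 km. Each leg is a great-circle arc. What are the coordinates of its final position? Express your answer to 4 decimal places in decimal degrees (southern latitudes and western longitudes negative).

latitude 5.7660°, longitude -127.3333°

Apply the spherical direct solution leg by leg, carrying full precision between legs.
Leg 1: from (-35.5156°, -149.3981°), δ = 721/6371 = 0.113169 rad, θ = 330.9° → φ = -29.7946°, λ = -153.0266°.
Leg 2: from (-29.7946°, -153.0266°), δ = 4811.4/6371 = 0.755203 rad, θ = 39° → φ = 5.7660°, λ = -127.3333°.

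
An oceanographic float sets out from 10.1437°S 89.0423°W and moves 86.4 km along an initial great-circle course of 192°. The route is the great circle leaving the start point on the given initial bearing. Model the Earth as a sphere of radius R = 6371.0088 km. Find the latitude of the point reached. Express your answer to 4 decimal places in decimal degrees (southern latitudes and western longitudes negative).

Angular distance δ = d/R = 86.4 / 6371.0088 = 0.013561 rad.
Converting: φ₁ = -0.177041 rad, θ = 3.351032 rad.
sin φ₂ = sin φ₁ cos δ + cos φ₁ sin δ cos θ = (-0.176118)(0.999908) + (0.984369)(0.013561)(-0.978148) = -0.189159
φ₂ = asin(-0.189159) = -0.190305 rad = -10.9037°.
For the longitude increment, Δλ = atan2( sin θ sin δ cos φ₁, cos δ − sin φ₁ sin φ₂ ) = atan2(-0.002775, 0.966594) = -0.1645°.
λ₂ = λ₁ + Δλ = -89.2068°.

latitude -10.9037°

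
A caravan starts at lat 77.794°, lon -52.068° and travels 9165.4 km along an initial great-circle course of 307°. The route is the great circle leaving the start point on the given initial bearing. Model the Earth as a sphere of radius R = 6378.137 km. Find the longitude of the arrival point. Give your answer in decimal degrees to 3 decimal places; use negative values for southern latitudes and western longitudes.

The arc subtends δ = 9165.4/6378.137 = 1.437003 rad at the centre.
With φ₁ = 77.794° = 1.357761 rad and θ = 307° = 5.358161 rad:
Destination latitude: φ₂ = arcsin( sin φ₁ cos δ + cos φ₁ sin δ cos θ ) = arcsin(0.256482) = 14.861°.
Δλ = atan2( sin θ sin δ cos φ₁ , cos δ − sin φ₁ sin φ₂ ) = atan2(-0.167344, -0.117289) = -2.182117 rad = -125.026°.
λ₂ = -52.068° + -125.026° = -177.094°.

longitude -177.094°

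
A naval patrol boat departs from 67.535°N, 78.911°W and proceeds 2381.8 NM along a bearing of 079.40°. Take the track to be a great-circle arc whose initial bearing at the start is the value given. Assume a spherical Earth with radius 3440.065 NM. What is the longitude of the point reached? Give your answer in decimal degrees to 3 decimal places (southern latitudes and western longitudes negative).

longitude -5.390°

The arc subtends δ = 2381.8/3440.065 = 0.692371 rad at the centre.
Start latitude φ₁ = 1.178708 rad; initial bearing θ = 1.385791 rad.
Applying the spherical law of cosines for sides, sin φ₂ = sin φ₁ cos δ + cos φ₁ sin δ cos θ = 0.756194, so φ₂ = 49.130°.
For the longitude increment, Δλ = atan2( sin θ sin δ cos φ₁, cos δ − sin φ₁ sin φ₂ ) = atan2(0.239768, 0.070927) = 73.521°.
Hence λ₂ = -78.911° + 73.521° = -5.390°.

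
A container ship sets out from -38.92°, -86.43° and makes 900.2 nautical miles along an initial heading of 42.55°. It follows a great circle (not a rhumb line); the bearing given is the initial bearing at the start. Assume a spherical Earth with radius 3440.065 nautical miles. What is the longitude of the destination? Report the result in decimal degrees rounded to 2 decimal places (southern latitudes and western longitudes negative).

δ = 900.2/3440.065 = 0.261681 rad (14.9932°).
Start latitude φ₁ = -0.679282 rad; initial bearing θ = 0.742638 rad.
Applying the spherical law of cosines for sides, sin φ₂ = sin φ₁ cos δ + cos φ₁ sin δ cos θ = -0.458568, so φ₂ = -27.29°.
Then Δλ = atan2(0.136111, 0.677868) = 0.198158 rad, from sin θ sin δ cos φ₁ over cos δ − sin φ₁ sin φ₂.
λ₂ = λ₁ + Δλ = -75.08°.

longitude -75.08°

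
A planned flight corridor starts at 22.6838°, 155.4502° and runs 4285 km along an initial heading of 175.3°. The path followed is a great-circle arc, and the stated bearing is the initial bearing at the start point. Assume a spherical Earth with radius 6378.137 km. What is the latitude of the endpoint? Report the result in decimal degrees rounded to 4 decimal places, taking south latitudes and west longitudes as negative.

latitude -15.6941°

Central angle δ = d/R = 0.671826 rad.
With φ₁ = 22.6838° = 0.395907 rad and θ = 175.3° = 3.059562 rad:
Applying the spherical law of cosines for sides, sin φ₂ = sin φ₁ cos δ + cos φ₁ sin δ cos θ = -0.270501, so φ₂ = -15.6941°.
For the longitude increment, Δλ = atan2( sin θ sin δ cos φ₁, cos δ − sin φ₁ sin φ₂ ) = atan2(0.047055, 0.887003) = 3.0367°.
λ₂ = λ₁ + Δλ = 158.4869°.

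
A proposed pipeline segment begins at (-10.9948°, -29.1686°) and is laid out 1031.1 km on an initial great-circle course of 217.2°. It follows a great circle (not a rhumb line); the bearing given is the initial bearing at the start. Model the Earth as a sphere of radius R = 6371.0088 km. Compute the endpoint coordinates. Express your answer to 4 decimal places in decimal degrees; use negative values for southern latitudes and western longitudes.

latitude -18.3139°, longitude -35.0587°

Central angle δ = d/R = 0.161843 rad.
With φ₁ = -10.9948° = -0.191895 rad and θ = 217.2° = 3.790855 rad:
Applying the spherical law of cosines for sides, sin φ₂ = sin φ₁ cos δ + cos φ₁ sin δ cos θ = -0.314222, so φ₂ = -18.3139°.
Δλ = atan2( sin θ sin δ cos φ₁ , cos δ − sin φ₁ sin φ₂ ) = atan2(-0.095635, 0.927004) = -0.102802 rad = -5.8901°.
Hence λ₂ = -29.1686° + -5.8901° = -35.0587°.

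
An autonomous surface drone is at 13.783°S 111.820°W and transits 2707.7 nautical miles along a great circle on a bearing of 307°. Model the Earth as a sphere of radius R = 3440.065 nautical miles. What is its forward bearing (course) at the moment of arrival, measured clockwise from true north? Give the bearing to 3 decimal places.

final bearing 306.851°

δ = 2707.7/3440.065 = 0.787107 rad (45.0979°).
Converting: φ₁ = -0.240559 rad, θ = 5.358161 rad.
Applying the spherical law of cosines for sides, sin φ₂ = sin φ₁ cos δ + cos φ₁ sin δ cos θ = 0.245823, so φ₂ = 14.230°.
Then Δλ = atan2(-0.549396, 0.764463) = -0.623146 rad, from sin θ sin δ cos φ₁ over cos δ − sin φ₁ sin φ₂.
λ₂ = λ₁ + Δλ = -147.524°.
The forward bearing on arrival equals the back-azimuth from the destination plus 180°.
Back-azimuth from P₂ (14.230°, -147.524°) to P₁ (-13.783°, -111.820°), with Δλ' = λ₁ − λ₂ = 35.704°: atan2( sin Δλ' cos φ₁ , cos φ₂ sin φ₁ − sin φ₂ cos φ₁ cos Δλ' ) = 126.851°.
Final bearing = (126.851° + 180°) mod 360° = 306.851°.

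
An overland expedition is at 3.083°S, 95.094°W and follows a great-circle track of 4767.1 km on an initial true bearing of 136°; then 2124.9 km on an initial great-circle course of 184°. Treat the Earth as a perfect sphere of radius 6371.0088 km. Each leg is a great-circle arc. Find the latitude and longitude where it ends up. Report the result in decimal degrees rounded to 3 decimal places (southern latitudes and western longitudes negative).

Apply the spherical direct solution leg by leg, carrying full precision between legs.
Leg 1: from (-3.083°, -95.094°), δ = 4767.1/6371.0088 = 0.748249 rad, θ = 136° → φ = -31.878°, λ = -61.276°.
Leg 2: from (-31.878°, -61.276°), δ = 2124.9/6371.0088 = 0.333526 rad, θ = 184° → φ = -50.926°, λ = -63.352°.

latitude -50.926°, longitude -63.352°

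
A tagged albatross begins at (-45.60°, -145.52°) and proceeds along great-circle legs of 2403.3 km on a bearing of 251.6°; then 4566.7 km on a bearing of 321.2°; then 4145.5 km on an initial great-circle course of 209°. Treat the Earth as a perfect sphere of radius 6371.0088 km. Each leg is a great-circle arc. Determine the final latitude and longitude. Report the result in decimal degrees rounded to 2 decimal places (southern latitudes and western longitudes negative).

latitude -43.83°, longitude 133.86°

Apply the spherical direct solution leg by leg, carrying full precision between legs.
Leg 1: from (-45.60°, -145.52°), δ = 2403.3/6371.0088 = 0.377224 rad, θ = 251.6° → φ = -48.21°, λ = -177.15°.
Leg 2: from (-48.21°, -177.15°), δ = 4566.7/6371.0088 = 0.716794 rad, θ = 321.2° → φ = -12.76°, λ = 157.88°.
Leg 3: from (-12.76°, 157.88°), δ = 4145.5/6371.0088 = 0.650682 rad, θ = 209° → φ = -43.83°, λ = 133.86°.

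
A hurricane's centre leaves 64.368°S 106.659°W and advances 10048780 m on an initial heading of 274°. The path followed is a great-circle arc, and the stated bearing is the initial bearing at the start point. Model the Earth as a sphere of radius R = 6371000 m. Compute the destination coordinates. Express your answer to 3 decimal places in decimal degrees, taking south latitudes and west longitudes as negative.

Central angle δ = d/R = 1.577269 rad.
Converting: φ₁ = -1.123434 rad, θ = 4.782202 rad.
sin φ₂ = sin φ₁ cos δ + cos φ₁ sin δ cos θ = (-0.901591)(-0.006473) + (0.432589)(0.999979)(0.069756) = 0.036011
φ₂ = asin(0.036011) = 0.036019 rad = 2.064°.
Then Δλ = atan2(-0.431527, 0.025995) = -1.510630 rad, from sin θ sin δ cos φ₁ over cos δ − sin φ₁ sin φ₂.
λ₂ = -106.659° + -86.553° = -193.212°, normalized to (−180°, 180°] → 166.788°.

latitude 2.064°, longitude 166.788°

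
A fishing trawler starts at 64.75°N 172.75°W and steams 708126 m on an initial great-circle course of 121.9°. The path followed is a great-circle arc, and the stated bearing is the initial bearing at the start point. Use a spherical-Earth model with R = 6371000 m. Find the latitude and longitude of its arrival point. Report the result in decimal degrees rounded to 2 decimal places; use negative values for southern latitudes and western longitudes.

latitude 60.91°, longitude -161.58°

The arc subtends δ = 708126/6371000 = 0.111148 rad at the centre.
Converting: φ₁ = 1.130101 rad, θ = 2.127556 rad.
sin φ₂ = sin φ₁ cos δ + cos φ₁ sin δ cos θ = (0.904455)(0.993829) + (0.426569)(0.110920)(-0.528438) = 0.873871
φ₂ = asin(0.873871) = 1.063109 rad = 60.91°.
Δλ = atan2( sin θ sin δ cos φ₁ , cos δ − sin φ₁ sin φ₂ ) = atan2(0.040169, 0.203452) = 0.194930 rad = 11.17°.
λ₂ = -172.75° + 11.17° = -161.58°.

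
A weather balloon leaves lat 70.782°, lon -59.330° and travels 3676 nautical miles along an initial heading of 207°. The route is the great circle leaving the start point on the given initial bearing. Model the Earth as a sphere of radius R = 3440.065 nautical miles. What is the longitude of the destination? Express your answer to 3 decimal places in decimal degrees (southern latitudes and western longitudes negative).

longitude -83.279°

Central angle δ = d/R = 1.068584 rad.
With φ₁ = 70.782° = 1.235379 rad and θ = 207° = 3.612832 rad:
Applying the spherical law of cosines for sides, sin φ₂ = sin φ₁ cos δ + cos φ₁ sin δ cos θ = 0.197469, so φ₂ = 11.389°.
For the longitude increment, Δλ = atan2( sin θ sin δ cos φ₁, cos δ − sin φ₁ sin φ₂ ) = atan2(-0.130985, 0.294901) = -23.949°.
Hence λ₂ = -59.330° + -23.949° = -83.279°.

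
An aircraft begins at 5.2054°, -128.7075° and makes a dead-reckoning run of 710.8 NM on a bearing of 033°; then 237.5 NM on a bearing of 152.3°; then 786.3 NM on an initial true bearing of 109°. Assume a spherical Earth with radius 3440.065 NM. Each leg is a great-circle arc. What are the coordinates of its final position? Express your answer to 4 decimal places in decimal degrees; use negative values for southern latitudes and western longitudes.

Apply the spherical direct solution leg by leg, carrying full precision between legs.
Leg 1: from (5.2054°, -128.7075°), δ = 710.8/3440.065 = 0.206624 rad, θ = 33° → φ = 15.0787°, λ = -122.0623°.
Leg 2: from (15.0787°, -122.0623°), δ = 237.5/3440.065 = 0.069039 rad, θ = 152.3° → φ = 11.5692°, λ = -120.1866°.
Leg 3: from (11.5692°, -120.1866°), δ = 786.3/3440.065 = 0.228571 rad, θ = 109° → φ = 7.0690°, λ = -107.7193°.

latitude 7.0690°, longitude -107.7193°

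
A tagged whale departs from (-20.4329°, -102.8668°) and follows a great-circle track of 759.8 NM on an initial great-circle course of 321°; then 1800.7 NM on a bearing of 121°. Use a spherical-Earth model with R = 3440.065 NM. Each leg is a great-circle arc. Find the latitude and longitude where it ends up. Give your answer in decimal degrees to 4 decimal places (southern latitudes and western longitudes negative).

latitude -24.2071°, longitude -82.9054°

Apply the spherical direct solution leg by leg, carrying full precision between legs.
Leg 1: from (-20.4329°, -102.8668°), δ = 759.8/3440.065 = 0.220868 rad, θ = 321° → φ = -10.4331°, λ = -110.9255°.
Leg 2: from (-10.4331°, -110.9255°), δ = 1800.7/3440.065 = 0.523449 rad, θ = 121° → φ = -24.2071°, λ = -82.9054°.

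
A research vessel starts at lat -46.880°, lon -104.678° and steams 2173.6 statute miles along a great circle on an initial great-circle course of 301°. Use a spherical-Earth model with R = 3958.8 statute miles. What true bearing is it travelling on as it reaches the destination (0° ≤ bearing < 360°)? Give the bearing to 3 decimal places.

Central angle δ = d/R = 0.549055 rad.
Start latitude φ₁ = -0.818210 rad; initial bearing θ = 5.253441 rad.
Applying the spherical law of cosines for sides, sin φ₂ = sin φ₁ cos δ + cos φ₁ sin δ cos θ = -0.438913, so φ₂ = -26.035°.
Δλ = atan2( sin θ sin δ cos φ₁ , cos δ − sin φ₁ sin φ₂ ) = atan2(-0.305770, 0.532645) = -0.521127 rad = -29.858°.
λ₂ = -104.678° + -29.858° = -134.536°.
The forward bearing on arrival equals the back-azimuth from the destination plus 180°.
Back-azimuth from P₂ (-26.035°, -134.536°) to P₁ (-46.880°, -104.678°), with Δλ' = λ₁ − λ₂ = 29.858°: atan2( sin Δλ' cos φ₁ , cos φ₂ sin φ₁ − sin φ₂ cos φ₁ cos Δλ' ) = 139.303°.
Final bearing = (139.303° + 180°) mod 360° = 319.303°.

final bearing 319.303°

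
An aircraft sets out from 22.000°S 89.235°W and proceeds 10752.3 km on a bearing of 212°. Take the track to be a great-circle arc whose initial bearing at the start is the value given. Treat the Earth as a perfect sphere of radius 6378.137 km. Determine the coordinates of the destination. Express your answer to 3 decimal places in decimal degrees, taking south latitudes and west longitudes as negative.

Angular distance δ = d/R = 10752.3 / 6378.137 = 1.685806 rad.
Converting: φ₁ = -0.383972 rad, θ = 3.700098 rad.
Destination latitude: φ₂ = arcsin( sin φ₁ cos δ + cos φ₁ sin δ cos θ ) = arcsin(-0.738114) = -47.571°.
Then Δλ = atan2(-0.488087, -0.391258) = -2.246522 rad, from sin θ sin δ cos φ₁ over cos δ − sin φ₁ sin φ₂.
λ₂ = -89.235° + -128.716° = -217.951°, normalized to (−180°, 180°] → 142.049°.

latitude -47.571°, longitude 142.049°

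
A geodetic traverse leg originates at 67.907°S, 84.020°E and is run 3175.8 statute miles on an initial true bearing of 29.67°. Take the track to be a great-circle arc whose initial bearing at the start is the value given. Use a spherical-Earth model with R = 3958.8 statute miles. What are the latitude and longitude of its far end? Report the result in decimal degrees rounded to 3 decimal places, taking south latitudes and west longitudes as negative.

The arc subtends δ = 3175.8/3958.8 = 0.802213 rad at the centre.
With φ₁ = -67.907° = -1.185201 rad and θ = 29.67° = 0.517839 rad:
sin φ₂ = sin φ₁ cos δ + cos φ₁ sin δ cos θ = (-0.926575)(0.695118) + (0.376111)(0.718896)(0.868891) = -0.409144
φ₂ = asin(-0.409144) = -0.421515 rad = -24.151°.
For the longitude increment, Δλ = atan2( sin θ sin δ cos φ₁, cos δ − sin φ₁ sin φ₂ ) = atan2(0.133841, 0.316016) = 22.954°.
λ₂ = 84.020° + 22.954° = 106.974°.

latitude -24.151°, longitude 106.974°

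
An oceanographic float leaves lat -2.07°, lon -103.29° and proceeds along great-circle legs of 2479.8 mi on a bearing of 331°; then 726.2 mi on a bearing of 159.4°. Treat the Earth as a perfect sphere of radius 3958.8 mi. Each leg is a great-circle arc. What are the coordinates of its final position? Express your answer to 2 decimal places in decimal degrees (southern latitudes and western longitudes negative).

Apply the spherical direct solution leg by leg, carrying full precision between legs.
Leg 1: from (-2.07°, -103.29°), δ = 2479.8/3958.8 = 0.626402 rad, θ = 331° → φ = 28.89°, λ = -122.23°.
Leg 2: from (28.89°, -122.23°), δ = 726.2/3958.8 = 0.183439 rad, θ = 159.4° → φ = 19.00°, λ = -118.34°.

latitude 19.00°, longitude -118.34°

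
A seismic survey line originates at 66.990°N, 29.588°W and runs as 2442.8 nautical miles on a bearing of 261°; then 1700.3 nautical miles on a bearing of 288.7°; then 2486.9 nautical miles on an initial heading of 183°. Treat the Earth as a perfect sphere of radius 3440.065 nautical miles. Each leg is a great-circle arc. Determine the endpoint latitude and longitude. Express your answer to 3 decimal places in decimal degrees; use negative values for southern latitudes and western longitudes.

latitude 2.553°, longitude -128.960°

Apply the spherical direct solution leg by leg, carrying full precision between legs.
Leg 1: from (66.990°, -29.588°), δ = 2442.8/3440.065 = 0.710103 rad, θ = 261° → φ = 41.155°, λ = -88.367°.
Leg 2: from (41.155°, -88.367°), δ = 1700.3/3440.065 = 0.494264 rad, θ = 288.7° → φ = 43.936°, λ = -126.974°.
Leg 3: from (43.936°, -126.974°), δ = 2486.9/3440.065 = 0.722922 rad, θ = 183° → φ = 2.553°, λ = -128.960°.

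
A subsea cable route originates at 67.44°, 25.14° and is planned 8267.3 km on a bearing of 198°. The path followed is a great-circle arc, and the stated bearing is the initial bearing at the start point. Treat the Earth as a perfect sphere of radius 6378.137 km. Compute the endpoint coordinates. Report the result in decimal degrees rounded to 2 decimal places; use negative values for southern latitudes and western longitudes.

latitude -5.78°, longitude 7.74°

Angular distance δ = d/R = 8267.3 / 6378.137 = 1.296194 rad.
Converting: φ₁ = 1.177050 rad, θ = 3.455752 rad.
Destination latitude: φ₂ = arcsin( sin φ₁ cos δ + cos φ₁ sin δ cos θ ) = arcsin(-0.100788) = -5.78°.
Δλ = atan2( sin θ sin δ cos φ₁ , cos δ − sin φ₁ sin φ₂ ) = atan2(-0.114113, 0.364240) = -0.303604 rad = -17.40°.
λ₂ = λ₁ + Δλ = 7.74°.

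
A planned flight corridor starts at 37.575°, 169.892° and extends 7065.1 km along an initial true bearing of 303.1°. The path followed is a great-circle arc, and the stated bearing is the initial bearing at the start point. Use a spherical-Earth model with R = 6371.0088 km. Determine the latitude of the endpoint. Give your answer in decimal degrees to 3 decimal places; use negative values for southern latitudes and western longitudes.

latitude 41.239°

Angular distance δ = d/R = 7065.1 / 6371.0088 = 1.108945 rad.
With φ₁ = 37.575° = 0.655807 rad and θ = 303.1° = 5.290093 rad:
sin φ₂ = sin φ₁ cos δ + cos φ₁ sin δ cos θ = (0.609799)(0.445606) + (0.792556)(0.895229)(0.546102) = 0.659200
φ₂ = asin(0.659200) = 0.719754 rad = 41.239°.
Δλ = atan2( sin θ sin δ cos φ₁ , cos δ − sin φ₁ sin φ₂ ) = atan2(-0.594377, 0.043626) = -1.497530 rad = -85.802°.
Hence λ₂ = 169.892° + -85.802° = 84.090°.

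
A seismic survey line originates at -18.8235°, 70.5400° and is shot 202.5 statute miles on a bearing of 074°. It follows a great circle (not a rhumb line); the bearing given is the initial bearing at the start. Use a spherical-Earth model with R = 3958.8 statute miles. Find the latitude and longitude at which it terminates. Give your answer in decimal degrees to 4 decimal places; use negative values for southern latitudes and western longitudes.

latitude -17.9925°, longitude 73.5021°

The arc subtends δ = 202.5/3958.8 = 0.051152 rad at the centre.
Start latitude φ₁ = -0.328532 rad; initial bearing θ = 1.291544 rad.
Destination latitude: φ₂ = arcsin( sin φ₁ cos δ + cos φ₁ sin δ cos θ ) = arcsin(-0.308892) = -17.9925°.
For the longitude increment, Δλ = atan2( sin θ sin δ cos φ₁, cos δ − sin φ₁ sin φ₂ ) = atan2(0.046520, 0.899027) = 2.9621°.
λ₂ = 70.5400° + 2.9621° = 73.5021°.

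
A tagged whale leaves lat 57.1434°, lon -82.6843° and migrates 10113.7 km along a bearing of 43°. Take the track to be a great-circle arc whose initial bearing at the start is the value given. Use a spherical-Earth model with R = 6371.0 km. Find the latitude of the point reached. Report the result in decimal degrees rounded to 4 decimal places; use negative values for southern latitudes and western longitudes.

latitude 22.5033°

Angular distance δ = d/R = 10113.7 / 6371 = 1.587459 rad.
With φ₁ = 57.1434° = 0.997340 rad and θ = 43° = 0.750492 rad:
Destination latitude: φ₂ = arcsin( sin φ₁ cos δ + cos φ₁ sin δ cos θ ) = arcsin(0.382736) = 22.5033°.
Then Δλ = atan2(0.369959, -0.338172) = 2.311336 rad, from sin θ sin δ cos φ₁ over cos δ − sin φ₁ sin φ₂.
λ₂ = λ₁ + Δλ = 49.7455°.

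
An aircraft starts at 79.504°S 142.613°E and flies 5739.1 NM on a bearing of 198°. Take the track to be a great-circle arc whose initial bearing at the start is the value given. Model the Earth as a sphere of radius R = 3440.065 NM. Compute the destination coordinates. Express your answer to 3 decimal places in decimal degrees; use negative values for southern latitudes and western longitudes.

The arc subtends δ = 5739.1/3440.065 = 1.668311 rad at the centre.
With φ₁ = -79.504° = -1.387607 rad and θ = 198° = 3.455752 rad:
Applying the spherical law of cosines for sides, sin φ₂ = sin φ₁ cos δ + cos φ₁ sin δ cos θ = -0.076696, so φ₂ = -4.399°.
For the longitude increment, Δλ = atan2( sin θ sin δ cos φ₁, cos δ − sin φ₁ sin φ₂ ) = atan2(-0.056025, -0.172774) = -162.034°.
λ₂ = λ₁ + Δλ = -19.421°.

latitude -4.399°, longitude -19.421°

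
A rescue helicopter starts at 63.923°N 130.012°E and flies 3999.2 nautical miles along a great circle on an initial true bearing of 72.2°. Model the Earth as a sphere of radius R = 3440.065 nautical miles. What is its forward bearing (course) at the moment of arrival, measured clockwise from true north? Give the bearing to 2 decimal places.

Central angle δ = d/R = 1.162536 rad.
Start latitude φ₁ = 1.115667 rad; initial bearing θ = 1.260128 rad.
sin φ₂ = sin φ₁ cos δ + cos φ₁ sin δ cos θ = (0.898204)(0.397013) + (0.439579)(0.917813)(0.305695) = 0.479932
φ₂ = asin(0.479932) = 0.500577 rad = 28.681°.
Δλ = atan2( sin θ sin δ cos φ₁ , cos δ − sin φ₁ sin φ₂ ) = atan2(0.384138, -0.034064) = 1.659241 rad = 95.067°.
λ₂ = 130.012° + 95.067° = 225.079°, normalized to (−180°, 180°] → -134.921°.
The forward bearing on arrival equals the back-azimuth from the destination plus 180°.
Back-azimuth from P₂ (28.68°, -134.92°) to P₁ (63.92°, 130.01°), with Δλ' = λ₁ − λ₂ = 264.93°: atan2( sin Δλ' cos φ₁ , cos φ₂ sin φ₁ − sin φ₂ cos φ₁ cos Δλ' ) = 331.51°.
Final bearing = (331.51° + 180°) mod 360° = 151.51°.

final bearing 151.51°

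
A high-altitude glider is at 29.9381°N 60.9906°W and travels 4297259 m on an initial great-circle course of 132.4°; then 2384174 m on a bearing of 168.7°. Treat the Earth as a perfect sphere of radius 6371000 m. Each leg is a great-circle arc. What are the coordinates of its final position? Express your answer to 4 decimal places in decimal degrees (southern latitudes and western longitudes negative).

Apply the spherical direct solution leg by leg, carrying full precision between legs.
Leg 1: from (29.9381°, -60.9906°), δ = 4297259/6371000 = 0.674503 rad, θ = 132.4° → φ = 1.4245°, λ = -33.5186°.
Leg 2: from (1.4245°, -33.5186°), δ = 2384174/6371000 = 0.374223 rad, θ = 168.7° → φ = -19.5855°, λ = -29.1584°.

latitude -19.5855°, longitude -29.1584°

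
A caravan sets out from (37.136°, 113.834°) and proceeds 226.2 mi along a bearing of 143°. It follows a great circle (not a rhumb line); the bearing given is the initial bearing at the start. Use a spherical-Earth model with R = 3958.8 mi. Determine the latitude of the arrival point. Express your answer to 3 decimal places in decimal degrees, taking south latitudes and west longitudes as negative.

δ = 226.2/3958.8 = 0.057139 rad (3.2738°).
Converting: φ₁ = 0.648145 rad, θ = 2.495821 rad.
sin φ₂ = sin φ₁ cos δ + cos φ₁ sin δ cos θ = (0.603709)(0.998368) + (0.797205)(0.057107)(-0.798636) = 0.566365
φ₂ = asin(0.566365) = 0.602088 rad = 34.497°.
Δλ = atan2( sin θ sin δ cos φ₁ , cos δ − sin φ₁ sin φ₂ ) = atan2(0.027398, 0.656448) = 0.041713 rad = 2.390°.
λ₂ = 113.834° + 2.390° = 116.224°.

latitude 34.497°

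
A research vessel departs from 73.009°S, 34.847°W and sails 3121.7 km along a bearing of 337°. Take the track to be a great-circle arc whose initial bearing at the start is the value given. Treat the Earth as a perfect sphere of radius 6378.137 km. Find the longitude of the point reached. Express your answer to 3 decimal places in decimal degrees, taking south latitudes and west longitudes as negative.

longitude -50.140°

δ = 3121.7/6378.137 = 0.489438 rad (28.0427°).
Start latitude φ₁ = -1.274247 rad; initial bearing θ = 5.881760 rad.
Applying the spherical law of cosines for sides, sin φ₂ = sin φ₁ cos δ + cos φ₁ sin δ cos θ = -0.717612, so φ₂ = -45.858°.
Δλ = atan2( sin θ sin δ cos φ₁ , cos δ − sin φ₁ sin φ₂ ) = atan2(-0.053679, 0.196309) = -0.266919 rad = -15.293°.
λ₂ = λ₁ + Δλ = -50.140°.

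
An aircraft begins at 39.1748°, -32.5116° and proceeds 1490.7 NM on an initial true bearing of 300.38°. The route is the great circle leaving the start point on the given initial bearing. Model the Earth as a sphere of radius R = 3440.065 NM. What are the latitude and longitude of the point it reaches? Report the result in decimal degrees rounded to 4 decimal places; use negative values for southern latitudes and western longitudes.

latitude 47.5550°, longitude -64.9743°

Angular distance δ = d/R = 1490.7 / 3440.065 = 0.433335 rad.
Start latitude φ₁ = 0.683729 rad; initial bearing θ = 5.242620 rad.
sin φ₂ = sin φ₁ cos δ + cos φ₁ sin δ cos θ = (0.631688)(0.907571) + (0.775222)(0.419900)(0.505733) = 0.737926
φ₂ = asin(0.737926) = 0.829992 rad = 47.5550°.
Δλ = atan2( sin θ sin δ cos φ₁ , cos δ − sin φ₁ sin φ₂ ) = atan2(-0.280819, 0.441431) = -0.566581 rad = -32.4627°.
Hence λ₂ = -32.5116° + -32.4627° = -64.9743°.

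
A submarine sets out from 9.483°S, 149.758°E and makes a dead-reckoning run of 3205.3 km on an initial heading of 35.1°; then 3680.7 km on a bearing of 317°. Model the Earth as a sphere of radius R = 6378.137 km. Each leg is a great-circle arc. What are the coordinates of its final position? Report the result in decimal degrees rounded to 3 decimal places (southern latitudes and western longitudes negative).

latitude 36.275°, longitude 138.867°

Apply the spherical direct solution leg by leg, carrying full precision between legs.
Leg 1: from (-9.483°, 149.758°), δ = 3205.3/6378.137 = 0.502545 rad, θ = 35.1° → φ = 14.140°, λ = 166.353°.
Leg 2: from (14.140°, 166.353°), δ = 3680.7/6378.137 = 0.577081 rad, θ = 317° → φ = 36.275°, λ = 138.867°.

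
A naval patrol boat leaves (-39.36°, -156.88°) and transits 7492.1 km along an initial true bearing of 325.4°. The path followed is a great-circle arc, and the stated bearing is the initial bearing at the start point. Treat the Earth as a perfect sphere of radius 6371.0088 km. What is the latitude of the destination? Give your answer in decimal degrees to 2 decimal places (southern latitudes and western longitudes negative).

latitude 20.09°

Central angle δ = d/R = 1.175968 rad.
Start latitude φ₁ = -0.686962 rad; initial bearing θ = 5.679301 rad.
sin φ₂ = sin φ₁ cos δ + cos φ₁ sin δ cos θ = (-0.634191)(0.384650) + (0.773177)(0.923062)(0.823136) = 0.343523
φ₂ = asin(0.343523) = 0.350665 rad = 20.09°.
Then Δλ = atan2(-0.405265, 0.602509) = -0.592118 rad, from sin θ sin δ cos φ₁ over cos δ − sin φ₁ sin φ₂.
λ₂ = -156.88° + -33.93° = -190.81°, normalized to (−180°, 180°] → 169.19°.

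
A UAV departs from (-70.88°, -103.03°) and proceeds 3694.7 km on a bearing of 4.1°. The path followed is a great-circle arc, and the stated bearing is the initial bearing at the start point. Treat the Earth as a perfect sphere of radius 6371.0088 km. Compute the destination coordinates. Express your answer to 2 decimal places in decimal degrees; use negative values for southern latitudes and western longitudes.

δ = 3694.7/6371.0088 = 0.579924 rad (33.2272°).
Converting: φ₁ = -1.237089 rad, θ = 0.071558 rad.
Applying the spherical law of cosines for sides, sin φ₂ = sin φ₁ cos δ + cos φ₁ sin δ cos θ = -0.611335, so φ₂ = -37.69°.
Then Δλ = atan2(0.012833, 0.258894) = 0.049526 rad, from sin θ sin δ cos φ₁ over cos δ − sin φ₁ sin φ₂.
λ₂ = -103.03° + 2.84° = -100.19°.

latitude -37.69°, longitude -100.19°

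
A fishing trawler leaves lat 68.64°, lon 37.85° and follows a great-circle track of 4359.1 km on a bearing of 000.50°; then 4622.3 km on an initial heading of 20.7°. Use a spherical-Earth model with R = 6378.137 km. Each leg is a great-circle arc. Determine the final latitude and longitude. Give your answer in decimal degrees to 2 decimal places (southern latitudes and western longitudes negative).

Apply the spherical direct solution leg by leg, carrying full precision between legs.
Leg 1: from (68.64°, 37.85°), δ = 4359.1/6378.137 = 0.683444 rad, θ = 0.5° → φ = 72.20°, λ = -143.18°.
Leg 2: from (72.20°, -143.18°), δ = 4622.3/6378.137 = 0.724710 rad, θ = 20.7° → φ = 64.48°, λ = 3.87°.

latitude 64.48°, longitude 3.87°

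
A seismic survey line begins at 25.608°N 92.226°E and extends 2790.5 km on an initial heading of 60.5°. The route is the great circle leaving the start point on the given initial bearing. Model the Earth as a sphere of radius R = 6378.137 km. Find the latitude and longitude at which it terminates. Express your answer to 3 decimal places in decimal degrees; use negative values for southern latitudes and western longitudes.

latitude 35.425°, longitude 119.132°

Angular distance δ = d/R = 2790.5 / 6378.137 = 0.437510 rad.
Converting: φ₁ = 0.446944 rad, θ = 1.055924 rad.
Destination latitude: φ₂ = arcsin( sin φ₁ cos δ + cos φ₁ sin δ cos θ ) = arcsin(0.579641) = 35.425°.
For the longitude increment, Δλ = atan2( sin θ sin δ cos φ₁, cos δ − sin φ₁ sin φ₂ ) = atan2(0.332535, 0.655282) = 26.906°.
Hence λ₂ = 92.226° + 26.906° = 119.132°.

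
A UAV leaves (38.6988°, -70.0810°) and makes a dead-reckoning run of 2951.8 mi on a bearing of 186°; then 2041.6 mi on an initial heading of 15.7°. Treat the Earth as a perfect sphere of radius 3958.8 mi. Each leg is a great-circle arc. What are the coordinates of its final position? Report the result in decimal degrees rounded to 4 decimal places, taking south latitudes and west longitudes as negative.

latitude 24.5305°, longitude -65.7218°

Apply the spherical direct solution leg by leg, carrying full precision between legs.
Leg 1: from (38.6988°, -70.0810°), δ = 2951.8/3958.8 = 0.745630 rad, θ = 186° → φ = -3.8561°, λ = -74.1568°.
Leg 2: from (-3.8561°, -74.1568°), δ = 2041.6/3958.8 = 0.515712 rad, θ = 15.7° → φ = 24.5305°, λ = -65.7218°.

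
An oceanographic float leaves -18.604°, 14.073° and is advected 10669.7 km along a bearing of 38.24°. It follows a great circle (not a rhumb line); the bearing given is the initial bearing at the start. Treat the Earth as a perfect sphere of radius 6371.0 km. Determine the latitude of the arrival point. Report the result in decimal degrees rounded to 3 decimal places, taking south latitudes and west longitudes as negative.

latitude 50.666°

δ = 10669.7/6371 = 1.674729 rad (95.9549°).
Start latitude φ₁ = -0.324701 rad; initial bearing θ = 0.667414 rad.
Destination latitude: φ₂ = arcsin( sin φ₁ cos δ + cos φ₁ sin δ cos θ ) = arcsin(0.773464) = 50.666°.
Δλ = atan2( sin θ sin δ cos φ₁ , cos δ − sin φ₁ sin φ₂ ) = atan2(0.583449, 0.143009) = 1.330426 rad = 76.228°.
λ₂ = 14.073° + 76.228° = 90.301°.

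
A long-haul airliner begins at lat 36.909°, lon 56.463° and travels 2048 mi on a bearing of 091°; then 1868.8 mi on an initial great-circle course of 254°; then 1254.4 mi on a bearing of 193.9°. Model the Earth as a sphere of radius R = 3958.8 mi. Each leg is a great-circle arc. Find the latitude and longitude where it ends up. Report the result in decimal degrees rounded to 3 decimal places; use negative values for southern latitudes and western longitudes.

latitude 2.901°, longitude 59.566°

Apply the spherical direct solution leg by leg, carrying full precision between legs.
Leg 1: from (36.909°, 56.463°), δ = 2048/3958.8 = 0.517328 rad, θ = 91° → φ = 31.001°, λ = 91.695°.
Leg 2: from (31.001°, 91.695°), δ = 1868.8/3958.8 = 0.472062 rad, θ = 254° → φ = 20.566°, λ = 63.864°.
Leg 3: from (20.566°, 63.864°), δ = 1254.4/3958.8 = 0.316864 rad, θ = 193.9° → φ = 2.901°, λ = 59.566°.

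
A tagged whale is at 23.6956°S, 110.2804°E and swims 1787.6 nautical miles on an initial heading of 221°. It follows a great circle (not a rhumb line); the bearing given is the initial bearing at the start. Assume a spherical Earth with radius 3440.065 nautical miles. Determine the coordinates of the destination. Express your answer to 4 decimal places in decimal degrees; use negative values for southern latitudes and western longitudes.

latitude -43.7885°, longitude 83.4546°

The arc subtends δ = 1787.6/3440.065 = 0.519641 rad at the centre.
With φ₁ = -23.6956° = -0.413566 rad and θ = 221° = 3.857178 rad:
Destination latitude: φ₂ = arcsin( sin φ₁ cos δ + cos φ₁ sin δ cos θ ) = arcsin(-0.691999) = -43.7885°.
Δλ = atan2( sin θ sin δ cos φ₁ , cos δ − sin φ₁ sin φ₂ ) = atan2(-0.298313, 0.589899) = -0.468199 rad = -26.8258°.
Hence λ₂ = 110.2804° + -26.8258° = 83.4546°.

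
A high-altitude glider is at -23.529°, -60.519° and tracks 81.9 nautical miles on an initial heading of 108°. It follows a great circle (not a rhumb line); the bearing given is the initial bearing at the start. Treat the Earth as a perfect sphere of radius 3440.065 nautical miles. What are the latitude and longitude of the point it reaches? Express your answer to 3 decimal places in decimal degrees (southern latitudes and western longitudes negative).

Central angle δ = d/R = 0.023808 rad.
With φ₁ = -23.529° = -0.410659 rad and θ = 108° = 1.884956 rad:
Destination latitude: φ₂ = arcsin( sin φ₁ cos δ + cos φ₁ sin δ cos θ ) = arcsin(-0.405845) = -23.944°.
For the longitude increment, Δλ = atan2( sin θ sin δ cos φ₁, cos δ − sin φ₁ sin φ₂ ) = atan2(0.020758, 0.837698) = 1.419°.
Hence λ₂ = -60.519° + 1.419° = -59.100°.

latitude -23.944°, longitude -59.100°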